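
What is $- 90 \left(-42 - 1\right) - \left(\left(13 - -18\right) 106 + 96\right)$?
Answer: $488$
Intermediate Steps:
$- 90 \left(-42 - 1\right) - \left(\left(13 - -18\right) 106 + 96\right) = \left(-90\right) \left(-43\right) - \left(\left(13 + 18\right) 106 + 96\right) = 3870 - \left(31 \cdot 106 + 96\right) = 3870 - \left(3286 + 96\right) = 3870 - 3382 = 488$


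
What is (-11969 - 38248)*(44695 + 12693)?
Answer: -2881853196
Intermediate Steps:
(-11969 - 38248)*(44695 + 12693) = -50217*57388 = -2881853196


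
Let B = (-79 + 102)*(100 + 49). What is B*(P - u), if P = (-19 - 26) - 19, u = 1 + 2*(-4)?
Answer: -195339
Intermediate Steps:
u = -7 (u = 1 - 8 = -7)
P = -64 (P = -45 - 19 = -64)
B = 3427 (B = 23*149 = 3427)
B*(P - u) = 3427*(-64 - 1*(-7)) = 3427*(-64 + 7) = 3427*(-57) = -195339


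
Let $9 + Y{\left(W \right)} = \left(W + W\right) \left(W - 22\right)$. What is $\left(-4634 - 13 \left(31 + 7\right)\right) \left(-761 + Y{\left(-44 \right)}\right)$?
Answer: $-25834864$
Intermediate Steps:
$Y{\left(W \right)} = -9 + 2 W \left(-22 + W\right)$ ($Y{\left(W \right)} = -9 + \left(W + W\right) \left(W - 22\right) = -9 + 2 W \left(-22 + W\right)$)
$\left(-4634 - 13 \left(31 + 7\right)\right) \left(-761 + Y{\left(-44 \right)}\right) = \left(-4634 - 13 \left(31 + 7\right)\right) \left(-761 - \left(-1927 - 3872\right)\right) = \left(-4634 - 494\right) \left(-761 + \left(-9 + 1936 + 2 \cdot 1936\right)\right) = \left(-4634 - 494\right) \left(-761 + \left(-9 + 1936 + 3872\right)\right) = - 5128 \left(-761 + 5799\right) = \left(-5128\right) 5038 = -25834864$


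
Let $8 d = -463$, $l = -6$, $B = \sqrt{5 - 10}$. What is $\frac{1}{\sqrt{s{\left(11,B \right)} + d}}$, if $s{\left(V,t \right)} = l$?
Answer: $- \frac{2 i \sqrt{1022}}{511} \approx - 0.12512 i$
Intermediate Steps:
$B = i \sqrt{5}$ ($B = \sqrt{-5} = i \sqrt{5} \approx 2.2361 i$)
$s{\left(V,t \right)} = -6$
$d = - \frac{463}{8}$ ($d = \frac{1}{8} \left(-463\right) = - \frac{463}{8} \approx -57.875$)
$\frac{1}{\sqrt{s{\left(11,B \right)} + d}} = \frac{1}{\sqrt{-6 - \frac{463}{8}}} = \frac{1}{\sqrt{- \frac{511}{8}}} = \frac{1}{\frac{1}{4} i \sqrt{1022}} = - \frac{2 i \sqrt{1022}}{511}$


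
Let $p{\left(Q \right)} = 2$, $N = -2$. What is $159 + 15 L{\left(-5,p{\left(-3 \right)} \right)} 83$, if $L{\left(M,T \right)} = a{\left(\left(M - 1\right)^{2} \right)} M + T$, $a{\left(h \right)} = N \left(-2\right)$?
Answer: $-22251$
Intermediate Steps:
$a{\left(h \right)} = 4$ ($a{\left(h \right)} = \left(-2\right) \left(-2\right) = 4$)
$L{\left(M,T \right)} = T + 4 M$ ($L{\left(M,T \right)} = 4 M + T = T + 4 M$)
$159 + 15 L{\left(-5,p{\left(-3 \right)} \right)} 83 = 159 + 15 \left(2 + 4 \left(-5\right)\right) 83 = 159 + 15 \left(2 - 20\right) 83 = 159 + 15 \left(-18\right) 83 = 159 - 22410 = -22251$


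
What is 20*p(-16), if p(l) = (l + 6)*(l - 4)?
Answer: 4000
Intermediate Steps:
p(l) = (-4 + l)*(6 + l) (p(l) = (6 + l)*(-4 + l) = (-4 + l)*(6 + l))
20*p(-16) = 20*(-24 + (-16)**2 + 2*(-16)) = 20*(-24 + 256 - 32) = 20*200 = 4000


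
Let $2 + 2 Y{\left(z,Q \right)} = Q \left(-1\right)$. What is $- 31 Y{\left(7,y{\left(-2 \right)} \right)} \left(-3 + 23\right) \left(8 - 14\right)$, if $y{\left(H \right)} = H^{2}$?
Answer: $-11160$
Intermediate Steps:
$Y{\left(z,Q \right)} = -1 - \frac{Q}{2}$ ($Y{\left(z,Q \right)} = -1 + \frac{Q \left(-1\right)}{2} = -1 + \frac{\left(-1\right) Q}{2} = -1 - \frac{Q}{2}$)
$- 31 Y{\left(7,y{\left(-2 \right)} \right)} \left(-3 + 23\right) \left(8 - 14\right) = - 31 \left(-1 - \frac{\left(-2\right)^{2}}{2}\right) \left(-3 + 23\right) \left(8 - 14\right) = - 31 \left(-1 - 2\right) 20 \left(-6\right) = - 31 \left(-1 - 2\right) \left(-120\right) = \left(-31\right) \left(-3\right) \left(-120\right) = 93 \left(-120\right) = -11160$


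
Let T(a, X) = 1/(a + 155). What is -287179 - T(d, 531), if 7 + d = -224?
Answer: -21825603/76 ≈ -2.8718e+5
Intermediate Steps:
d = -231 (d = -7 - 224 = -231)
T(a, X) = 1/(155 + a)
-287179 - T(d, 531) = -287179 - 1/(155 - 231) = -287179 - 1/(-76) = -287179 - 1*(-1/76) = -287179 + 1/76 = -21825603/76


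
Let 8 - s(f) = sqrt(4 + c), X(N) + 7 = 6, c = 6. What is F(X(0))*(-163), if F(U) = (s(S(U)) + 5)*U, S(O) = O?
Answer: 2119 - 163*sqrt(10) ≈ 1603.5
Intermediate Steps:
X(N) = -1 (X(N) = -7 + 6 = -1)
s(f) = 8 - sqrt(10) (s(f) = 8 - sqrt(4 + 6) = 8 - sqrt(10))
F(U) = U*(13 - sqrt(10)) (F(U) = ((8 - sqrt(10)) + 5)*U = (13 - sqrt(10))*U = U*(13 - sqrt(10)))
F(X(0))*(-163) = -(13 - sqrt(10))*(-163) = (-13 + sqrt(10))*(-163) = 2119 - 163*sqrt(10)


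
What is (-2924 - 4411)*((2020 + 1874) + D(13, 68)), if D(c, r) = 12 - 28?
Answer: -28445130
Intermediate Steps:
D(c, r) = -16
(-2924 - 4411)*((2020 + 1874) + D(13, 68)) = (-2924 - 4411)*((2020 + 1874) - 16) = -7335*(3894 - 16) = -7335*3878 = -28445130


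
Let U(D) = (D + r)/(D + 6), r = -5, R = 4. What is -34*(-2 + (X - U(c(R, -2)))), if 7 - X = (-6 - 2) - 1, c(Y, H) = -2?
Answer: -1071/2 ≈ -535.50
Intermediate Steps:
U(D) = (-5 + D)/(6 + D) (U(D) = (D - 5)/(D + 6) = (-5 + D)/(6 + D))
X = 16 (X = 7 - ((-6 - 2) - 1) = 7 - (-8 - 1) = 7 - 1*(-9) = 7 + 9 = 16)
-34*(-2 + (X - U(c(R, -2)))) = -34*(-2 + (16 - (-5 - 2)/(6 - 2))) = -34*(-2 + (16 - (-7)/4)) = -34*(-2 + (16 - 1*(-7/4))) = -34*(-2 + (16 + 7/4)) = -34*(-2 + 71/4) = -34*63/4 = -1071/2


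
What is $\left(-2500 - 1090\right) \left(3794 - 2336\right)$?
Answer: $-5234220$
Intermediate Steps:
$\left(-2500 - 1090\right) \left(3794 - 2336\right) = - 3590 \left(3794 - 2336\right) = \left(-3590\right) 1458 = -5234220$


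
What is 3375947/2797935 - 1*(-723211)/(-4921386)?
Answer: 4863613644419/4589906045970 ≈ 1.0596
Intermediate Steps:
3375947/2797935 - 1*(-723211)/(-4921386) = 3375947*(1/2797935) + 723211*(-1/4921386) = 3375947/2797935 - 723211/4921386 = 4863613644419/4589906045970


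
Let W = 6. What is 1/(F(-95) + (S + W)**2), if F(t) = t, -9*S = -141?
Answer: 9/3370 ≈ 0.0026706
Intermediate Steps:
S = 47/3 (S = -1/9*(-141) = 47/3 ≈ 15.667)
1/(F(-95) + (S + W)**2) = 1/(-95 + (47/3 + 6)**2) = 1/(-95 + (65/3)**2) = 1/(-95 + 4225/9) = 1/(3370/9) = 9/3370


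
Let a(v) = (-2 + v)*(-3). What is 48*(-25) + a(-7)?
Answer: -1173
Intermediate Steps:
a(v) = 6 - 3*v
48*(-25) + a(-7) = 48*(-25) + (6 - 3*(-7)) = -1200 + (6 + 21) = -1200 + 27 = -1173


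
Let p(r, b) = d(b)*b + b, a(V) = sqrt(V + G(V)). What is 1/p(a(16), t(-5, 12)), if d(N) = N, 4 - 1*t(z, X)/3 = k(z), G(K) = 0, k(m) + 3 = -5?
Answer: 1/1332 ≈ 0.00075075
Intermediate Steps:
k(m) = -8 (k(m) = -3 - 5 = -8)
t(z, X) = 36 (t(z, X) = 12 - 3*(-8) = 12 + 24 = 36)
a(V) = sqrt(V) (a(V) = sqrt(V + 0) = sqrt(V))
p(r, b) = b + b**2 (p(r, b) = b*b + b = b**2 + b = b + b**2)
1/p(a(16), t(-5, 12)) = 1/(36*(1 + 36)) = 1/(36*37) = 1/1332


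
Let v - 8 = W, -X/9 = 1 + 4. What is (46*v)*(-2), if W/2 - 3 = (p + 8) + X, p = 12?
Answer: 3312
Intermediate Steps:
X = -45 (X = -9*(1 + 4) = -9*5 = -45)
W = -44 (W = 6 + 2*((12 + 8) - 45) = 6 + 2*(20 - 45) = 6 + 2*(-25) = 6 - 50 = -44)
v = -36 (v = 8 - 44 = -36)
(46*v)*(-2) = (46*(-36))*(-2) = -1656*(-2) = 3312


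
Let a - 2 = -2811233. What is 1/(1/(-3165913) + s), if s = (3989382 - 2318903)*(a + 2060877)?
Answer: -3165913/3968315548023793759 ≈ -7.9780e-13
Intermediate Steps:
a = -2811231 (a = 2 - 2811233 = -2811231)
s = -1253450599566 (s = (3989382 - 2318903)*(-2811231 + 2060877) = 1670479*(-750354) = -1253450599566)
1/(1/(-3165913) + s) = 1/(1/(-3165913) - 1253450599566) = 1/(-1/3165913 - 1253450599566) = 1/(-3968315548023793759/3165913) = -3165913/3968315548023793759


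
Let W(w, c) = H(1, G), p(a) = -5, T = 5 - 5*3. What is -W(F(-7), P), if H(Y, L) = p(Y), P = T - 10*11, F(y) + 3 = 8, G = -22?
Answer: 5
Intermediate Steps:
T = -10 (T = 5 - 15 = -10)
F(y) = 5 (F(y) = -3 + 8 = 5)
P = -120 (P = -10 - 10*11 = -10 - 110 = -120)
H(Y, L) = -5
W(w, c) = -5
-W(F(-7), P) = -1*(-5) = 5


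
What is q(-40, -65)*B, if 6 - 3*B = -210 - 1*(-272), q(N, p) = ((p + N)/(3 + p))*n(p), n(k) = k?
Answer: 63700/31 ≈ 2054.8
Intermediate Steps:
q(N, p) = p*(N + p)/(3 + p) (q(N, p) = ((p + N)/(3 + p))*p = ((N + p)/(3 + p))*p = p*(N + p)/(3 + p))
B = -56/3 (B = 2 - (-210 - 1*(-272))/3 = 2 - (-210 + 272)/3 = 2 - ⅓*62 = 2 - 62/3 = -56/3 ≈ -18.667)
q(-40, -65)*B = -65*(-40 - 65)/(3 - 65)*(-56/3) = -65*(-105)/(-62)*(-56/3) = -65*(-1/62)*(-105)*(-56/3) = -6825/62*(-56/3) = 63700/31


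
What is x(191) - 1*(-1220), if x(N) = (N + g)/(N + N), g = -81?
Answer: 233075/191 ≈ 1220.3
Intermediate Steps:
x(N) = (-81 + N)/(2*N) (x(N) = (N - 81)/(N + N) = (-81 + N)/((2*N)) = (-81 + N)*(1/(2*N)) = (-81 + N)/(2*N))
x(191) - 1*(-1220) = (½)*(-81 + 191)/191 - 1*(-1220) = (½)*(1/191)*110 + 1220 = 55/191 + 1220 = 233075/191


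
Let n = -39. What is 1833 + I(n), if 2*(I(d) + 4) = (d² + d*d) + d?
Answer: 6661/2 ≈ 3330.5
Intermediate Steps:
I(d) = -4 + d² + d/2 (I(d) = -4 + ((d² + d*d) + d)/2 = -4 + ((d² + d²) + d)/2 = -4 + (2*d² + d)/2 = -4 + (d + 2*d²)/2 = -4 + (d² + d/2) = -4 + d² + d/2)
1833 + I(n) = 1833 + (-4 + (-39)² + (½)*(-39)) = 1833 + (-4 + 1521 - 39/2) = 1833 + 2995/2 = 6661/2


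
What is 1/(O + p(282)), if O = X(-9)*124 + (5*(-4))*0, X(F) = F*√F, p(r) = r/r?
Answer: 1/11209105 + 3348*I/11209105 ≈ 8.9213e-8 + 0.00029869*I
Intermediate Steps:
p(r) = 1
X(F) = F^(3/2)
O = -3348*I (O = (-9)^(3/2)*124 + (5*(-4))*0 = -27*I*124 - 20*0 = -3348*I + 0 = -3348*I ≈ -3348.0*I)
1/(O + p(282)) = 1/(-3348*I + 1) = 1/(1 - 3348*I) = (1 + 3348*I)/11209105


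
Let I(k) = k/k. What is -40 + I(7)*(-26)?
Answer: -66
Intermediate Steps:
I(k) = 1
-40 + I(7)*(-26) = -40 + 1*(-26) = -40 - 26 = -66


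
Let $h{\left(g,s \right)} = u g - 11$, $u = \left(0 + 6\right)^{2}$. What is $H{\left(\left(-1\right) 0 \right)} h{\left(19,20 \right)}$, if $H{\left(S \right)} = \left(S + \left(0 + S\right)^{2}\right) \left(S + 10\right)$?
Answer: $0$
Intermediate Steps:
$u = 36$ ($u = 6^{2} = 36$)
$H{\left(S \right)} = \left(10 + S\right) \left(S + S^{2}\right)$ ($H{\left(S \right)} = \left(S + S^{2}\right) \left(10 + S\right) = \left(10 + S\right) \left(S + S^{2}\right)$)
$h{\left(g,s \right)} = -11 + 36 g$ ($h{\left(g,s \right)} = 36 g - 11 = -11 + 36 g$)
$H{\left(\left(-1\right) 0 \right)} h{\left(19,20 \right)} = \left(-1\right) 0 \left(10 + \left(\left(-1\right) 0\right)^{2} + 11 \left(\left(-1\right) 0\right)\right) \left(-11 + 36 \cdot 19\right) = 0 \left(10 + 0^{2} + 11 \cdot 0\right) \left(-11 + 684\right) = 0 \left(10 + 0 + 0\right) 673 = 0 \cdot 10 \cdot 673 = 0 \cdot 673 = 0$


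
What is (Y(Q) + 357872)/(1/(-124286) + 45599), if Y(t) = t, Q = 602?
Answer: 44553299564/5667317313 ≈ 7.8614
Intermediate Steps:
(Y(Q) + 357872)/(1/(-124286) + 45599) = (602 + 357872)/(1/(-124286) + 45599) = 358474/(-1/124286 + 45599) = 358474/(5667317313/124286) = 358474*(124286/5667317313) = 44553299564/5667317313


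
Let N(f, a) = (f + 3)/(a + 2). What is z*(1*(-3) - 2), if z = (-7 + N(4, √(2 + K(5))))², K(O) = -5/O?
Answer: -980/9 ≈ -108.89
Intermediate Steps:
N(f, a) = (3 + f)/(2 + a)
z = 196/9 (z = (-7 + (3 + 4)/(2 + √(2 - 5/5)))² = (-7 + 7/(2 + √(2 - 5*⅕)))² = (-7 + 7/(2 + √(2 - 1)))² = (-7 + 7/(2 + √1))² = (-7 + 7/(2 + 1))² = (-7 + 7/3)² = (-14/3)² = 196/9 ≈ 21.778)
z*(1*(-3) - 2) = 196*(1*(-3) - 2)/9 = 196*(-3 - 2)/9 = (196/9)*(-5) = -980/9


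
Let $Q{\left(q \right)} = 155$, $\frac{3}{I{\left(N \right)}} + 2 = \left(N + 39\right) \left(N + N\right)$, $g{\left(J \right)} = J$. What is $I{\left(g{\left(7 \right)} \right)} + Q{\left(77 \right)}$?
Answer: $\frac{33171}{214} \approx 155.0$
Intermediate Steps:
$I{\left(N \right)} = \frac{3}{-2 + 2 N \left(39 + N\right)}$ ($I{\left(N \right)} = \frac{3}{-2 + \left(N + 39\right) \left(N + N\right)} = \frac{3}{-2 + \left(39 + N\right) 2 N} = \frac{3}{-2 + 2 N \left(39 + N\right)}$)
$I{\left(g{\left(7 \right)} \right)} + Q{\left(77 \right)} = \frac{3}{2 \left(-1 + 7^{2} + 39 \cdot 7\right)} + 155 = \frac{3}{2 \left(-1 + 49 + 273\right)} + 155 = \frac{3}{2 \cdot 321} + 155 = \frac{3}{2} \cdot \frac{1}{321} + 155 = \frac{1}{214} + 155 = \frac{33171}{214}$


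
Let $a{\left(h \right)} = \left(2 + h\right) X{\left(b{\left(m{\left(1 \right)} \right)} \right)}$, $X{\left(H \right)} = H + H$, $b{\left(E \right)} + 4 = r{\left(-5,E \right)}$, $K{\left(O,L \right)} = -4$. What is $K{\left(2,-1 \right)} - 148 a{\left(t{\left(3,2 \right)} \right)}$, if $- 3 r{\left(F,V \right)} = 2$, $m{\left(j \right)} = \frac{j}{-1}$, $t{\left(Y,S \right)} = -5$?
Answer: $-4148$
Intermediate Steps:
$m{\left(j \right)} = - j$ ($m{\left(j \right)} = j \left(-1\right) = - j$)
$r{\left(F,V \right)} = - \frac{2}{3}$ ($r{\left(F,V \right)} = \left(- \frac{1}{3}\right) 2 = - \frac{2}{3}$)
$b{\left(E \right)} = - \frac{14}{3}$ ($b{\left(E \right)} = -4 - \frac{2}{3} = - \frac{14}{3}$)
$X{\left(H \right)} = 2 H$
$a{\left(h \right)} = - \frac{56}{3} - \frac{28 h}{3}$ ($a{\left(h \right)} = \left(2 + h\right) 2 \left(- \frac{14}{3}\right) = \left(2 + h\right) \left(- \frac{28}{3}\right) = - \frac{56}{3} - \frac{28 h}{3}$)
$K{\left(2,-1 \right)} - 148 a{\left(t{\left(3,2 \right)} \right)} = -4 - 148 \left(- \frac{56}{3} - - \frac{140}{3}\right) = -4 - 148 \left(- \frac{56}{3} + \frac{140}{3}\right) = -4 - 4144 = -4148$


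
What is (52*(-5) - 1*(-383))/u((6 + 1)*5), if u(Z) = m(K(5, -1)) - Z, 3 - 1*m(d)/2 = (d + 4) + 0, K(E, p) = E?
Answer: -123/47 ≈ -2.6170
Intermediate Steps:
m(d) = -2 - 2*d (m(d) = 6 - 2*((d + 4) + 0) = 6 - 2*((4 + d) + 0) = 6 - 2*(4 + d) = 6 + (-8 - 2*d) = -2 - 2*d)
u(Z) = -12 - Z (u(Z) = (-2 - 2*5) - Z = (-2 - 10) - Z = -12 - Z)
(52*(-5) - 1*(-383))/u((6 + 1)*5) = (52*(-5) - 1*(-383))/(-12 - (6 + 1)*5) = (-260 + 383)/(-12 - 7*5) = 123/(-12 - 1*35) = 123/(-12 - 35) = 123/(-47) = 123*(-1/47) = -123/47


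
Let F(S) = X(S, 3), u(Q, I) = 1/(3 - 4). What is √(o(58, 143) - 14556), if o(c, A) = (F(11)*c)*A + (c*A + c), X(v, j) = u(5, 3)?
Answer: I*√14498 ≈ 120.41*I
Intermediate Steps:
u(Q, I) = -1 (u(Q, I) = 1/(-1) = -1)
X(v, j) = -1
F(S) = -1
o(c, A) = c (o(c, A) = (-c)*A + (c*A + c) = -A*c + (A*c + c) = -A*c + (c + A*c) = c)
√(o(58, 143) - 14556) = √(58 - 14556) = √(-14498) = I*√14498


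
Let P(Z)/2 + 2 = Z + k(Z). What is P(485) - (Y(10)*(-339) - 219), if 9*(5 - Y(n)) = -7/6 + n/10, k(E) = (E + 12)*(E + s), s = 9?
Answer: 8890601/18 ≈ 4.9392e+5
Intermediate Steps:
k(E) = (9 + E)*(12 + E) (k(E) = (E + 12)*(E + 9) = (12 + E)*(9 + E) = (9 + E)*(12 + E))
Y(n) = 277/54 - n/90 (Y(n) = 5 - (-7/6 + n/10)/9 = 5 + (7/54 - n/90) = 277/54 - n/90)
P(Z) = 212 + 2*Z² + 44*Z (P(Z) = -4 + 2*(Z + (108 + Z² + 21*Z)) = -4 + 2*(108 + Z² + 22*Z) = -4 + (216 + 2*Z² + 44*Z) = 212 + 2*Z² + 44*Z)
P(485) - (Y(10)*(-339) - 219) = (212 + 2*485² + 44*485) - ((277/54 - 1/90*10)*(-339) - 219) = (212 + 2*235225 + 21340) - ((277/54 - ⅑)*(-339) - 219) = (212 + 470450 + 21340) - ((271/54)*(-339) - 219) = 492002 - (-30623/18 - 219) = 492002 - 1*(-34565/18) = 492002 + 34565/18 = 8890601/18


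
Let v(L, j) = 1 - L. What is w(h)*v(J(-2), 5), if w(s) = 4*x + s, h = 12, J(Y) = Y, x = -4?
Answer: -12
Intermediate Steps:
w(s) = -16 + s (w(s) = 4*(-4) + s = -16 + s)
w(h)*v(J(-2), 5) = (-16 + 12)*(1 - 1*(-2)) = -4*(1 + 2) = -4*3 = -12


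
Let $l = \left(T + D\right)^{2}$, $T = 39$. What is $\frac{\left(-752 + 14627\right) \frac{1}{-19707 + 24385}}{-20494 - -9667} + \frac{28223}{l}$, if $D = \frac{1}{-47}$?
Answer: $\frac{526271183836757}{28331400441024} \approx 18.576$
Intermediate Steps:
$D = - \frac{1}{47} \approx -0.021277$
$l = \frac{3356224}{2209}$ ($l = \left(39 - \frac{1}{47}\right)^{2} = \left(\frac{1832}{47}\right)^{2} = \frac{3356224}{2209} \approx 1519.3$)
$\frac{\left(-752 + 14627\right) \frac{1}{-19707 + 24385}}{-20494 - -9667} + \frac{28223}{l} = \frac{\left(-752 + 14627\right) \frac{1}{-19707 + 24385}}{-20494 - -9667} + \frac{28223}{\frac{3356224}{2209}} = \frac{13875 \cdot \frac{1}{4678}}{-20494 + 9667} + 28223 \cdot \frac{2209}{3356224} = \frac{13875 \cdot \frac{1}{4678}}{-10827} + \frac{62344607}{3356224} = \frac{13875}{4678} \left(- \frac{1}{10827}\right) + \frac{62344607}{3356224} = - \frac{4625}{16882902} + \frac{62344607}{3356224} = \frac{526271183836757}{28331400441024}$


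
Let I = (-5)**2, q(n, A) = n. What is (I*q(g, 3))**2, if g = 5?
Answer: 15625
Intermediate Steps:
I = 25
(I*q(g, 3))**2 = (25*5)**2 = 125**2 = 15625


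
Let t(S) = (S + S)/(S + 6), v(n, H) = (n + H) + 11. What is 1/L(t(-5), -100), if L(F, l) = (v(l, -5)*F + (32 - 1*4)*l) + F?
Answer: -1/1870 ≈ -0.00053476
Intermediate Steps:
v(n, H) = 11 + H + n (v(n, H) = (H + n) + 11 = 11 + H + n)
t(S) = 2*S/(6 + S) (t(S) = (2*S)/(6 + S) = 2*S/(6 + S))
L(F, l) = F + 28*l + F*(6 + l) (L(F, l) = ((11 - 5 + l)*F + (32 - 1*4)*l) + F = ((6 + l)*F + (32 - 4)*l) + F = (F*(6 + l) + 28*l) + F = (28*l + F*(6 + l)) + F = F + 28*l + F*(6 + l))
1/L(t(-5), -100) = 1/(2*(-5)/(6 - 5) + 28*(-100) + (2*(-5)/(6 - 5))*(6 - 100)) = 1/(2*(-5)/1 - 2800 + (2*(-5)/1)*(-94)) = 1/(2*(-5)*1 - 2800 + (2*(-5)*1)*(-94)) = 1/(-10 - 2800 - 10*(-94)) = 1/(-10 - 2800 + 940) = 1/(-1870) = -1/1870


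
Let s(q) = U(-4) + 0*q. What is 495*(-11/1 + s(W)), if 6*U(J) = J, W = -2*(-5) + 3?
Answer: -5775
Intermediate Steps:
W = 13 (W = 10 + 3 = 13)
U(J) = J/6
s(q) = -2/3 (s(q) = (1/6)*(-4) + 0*q = -2/3 + 0 = -2/3)
495*(-11/1 + s(W)) = 495*(-11/1 - 2/3) = 495*(-11*1 - 2/3) = 495*(-11 - 2/3) = 495*(-35/3) = -5775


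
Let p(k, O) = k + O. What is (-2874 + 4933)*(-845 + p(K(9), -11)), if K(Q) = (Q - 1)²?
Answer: -1630728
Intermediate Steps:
K(Q) = (-1 + Q)²
p(k, O) = O + k
(-2874 + 4933)*(-845 + p(K(9), -11)) = (-2874 + 4933)*(-845 + (-11 + (-1 + 9)²)) = 2059*(-845 + (-11 + 8²)) = 2059*(-845 + (-11 + 64)) = 2059*(-845 + 53) = 2059*(-792) = -1630728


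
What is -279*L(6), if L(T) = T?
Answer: -1674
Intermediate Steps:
-279*L(6) = -279*6 = -9*186 = -1674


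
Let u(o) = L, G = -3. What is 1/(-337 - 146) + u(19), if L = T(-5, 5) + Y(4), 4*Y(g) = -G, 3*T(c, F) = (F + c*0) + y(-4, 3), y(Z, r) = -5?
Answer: 1445/1932 ≈ 0.74793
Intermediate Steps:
T(c, F) = -5/3 + F/3 (T(c, F) = ((F + c*0) - 5)/3 = ((F + 0) - 5)/3 = (F - 5)/3 = (-5 + F)/3 = -5/3 + F/3)
Y(g) = 3/4 (Y(g) = (-1*(-3))/4 = (1/4)*3 = 3/4)
L = 3/4 (L = (-5/3 + (1/3)*5) + 3/4 = (-5/3 + 5/3) + 3/4 = 0 + 3/4 = 3/4 ≈ 0.75000)
u(o) = 3/4
1/(-337 - 146) + u(19) = 1/(-337 - 146) + 3/4 = 1/(-483) + 3/4 = -1/483 + 3/4 = 1445/1932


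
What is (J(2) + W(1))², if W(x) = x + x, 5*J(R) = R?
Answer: 144/25 ≈ 5.7600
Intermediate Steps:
J(R) = R/5
W(x) = 2*x
(J(2) + W(1))² = ((⅕)*2 + 2*1)² = (⅖ + 2)² = (12/5)² = 144/25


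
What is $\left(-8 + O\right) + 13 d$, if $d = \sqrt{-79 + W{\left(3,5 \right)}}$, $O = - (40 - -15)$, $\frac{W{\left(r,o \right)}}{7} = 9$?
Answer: $-63 + 52 i \approx -63.0 + 52.0 i$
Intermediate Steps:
$W{\left(r,o \right)} = 63$ ($W{\left(r,o \right)} = 7 \cdot 9 = 63$)
$O = -55$ ($O = - (40 + 15) = \left(-1\right) 55 = -55$)
$d = 4 i$ ($d = \sqrt{-79 + 63} = \sqrt{-16} = 4 i \approx 4.0 i$)
$\left(-8 + O\right) + 13 d = \left(-8 - 55\right) + 13 \cdot 4 i = -63 + 52 i$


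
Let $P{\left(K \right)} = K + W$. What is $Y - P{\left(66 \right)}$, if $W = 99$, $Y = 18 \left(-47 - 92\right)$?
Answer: $-2667$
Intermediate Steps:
$Y = -2502$ ($Y = 18 \left(-139\right) = -2502$)
$P{\left(K \right)} = 99 + K$ ($P{\left(K \right)} = K + 99 = 99 + K$)
$Y - P{\left(66 \right)} = -2502 - \left(99 + 66\right) = -2502 - 165 = -2667$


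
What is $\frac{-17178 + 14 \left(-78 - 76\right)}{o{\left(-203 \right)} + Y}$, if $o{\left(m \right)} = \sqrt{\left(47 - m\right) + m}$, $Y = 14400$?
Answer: $- \frac{278409600}{207359953} + \frac{19334 \sqrt{47}}{207359953} \approx -1.342$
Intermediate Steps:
$o{\left(m \right)} = \sqrt{47}$
$\frac{-17178 + 14 \left(-78 - 76\right)}{o{\left(-203 \right)} + Y} = \frac{-17178 + 14 \left(-78 - 76\right)}{\sqrt{47} + 14400} = \frac{-17178 + 14 \left(-154\right)}{14400 + \sqrt{47}} = \frac{-17178 - 2156}{14400 + \sqrt{47}} = - \frac{19334}{14400 + \sqrt{47}}$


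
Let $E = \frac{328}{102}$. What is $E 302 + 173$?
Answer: $\frac{58351}{51} \approx 1144.1$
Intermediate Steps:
$E = \frac{164}{51}$ ($E = 328 \cdot \frac{1}{102} = \frac{164}{51} \approx 3.2157$)
$E 302 + 173 = \frac{164}{51} \cdot 302 + 173 = \frac{49528}{51} + 173 = \frac{58351}{51}$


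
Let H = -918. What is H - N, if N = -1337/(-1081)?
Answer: -993695/1081 ≈ -919.24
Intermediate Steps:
N = 1337/1081 (N = -1337*(-1/1081) = 1337/1081 ≈ 1.2368)
H - N = -918 - 1*1337/1081 = -918 - 1337/1081 = -993695/1081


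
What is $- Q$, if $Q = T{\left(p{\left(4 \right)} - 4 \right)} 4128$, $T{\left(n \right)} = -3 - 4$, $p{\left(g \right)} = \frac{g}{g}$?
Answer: $28896$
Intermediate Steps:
$p{\left(g \right)} = 1$
$T{\left(n \right)} = -7$
$Q = -28896$ ($Q = \left(-7\right) 4128 = -28896$)
$- Q = \left(-1\right) \left(-28896\right) = 28896$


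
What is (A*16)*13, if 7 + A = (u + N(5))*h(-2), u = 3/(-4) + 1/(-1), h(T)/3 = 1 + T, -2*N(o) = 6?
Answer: 1508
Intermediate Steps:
N(o) = -3 (N(o) = -½*6 = -3)
h(T) = 3 + 3*T (h(T) = 3*(1 + T) = 3 + 3*T)
u = -7/4 (u = 3*(-¼) + 1*(-1) = -¾ - 1 = -7/4 ≈ -1.7500)
A = 29/4 (A = -7 + (-7/4 - 3)*(3 + 3*(-2)) = -7 - 19*(3 - 6)/4 = -7 - 19/4*(-3) = -7 + 57/4 = 29/4 ≈ 7.2500)
(A*16)*13 = ((29/4)*16)*13 = 116*13 = 1508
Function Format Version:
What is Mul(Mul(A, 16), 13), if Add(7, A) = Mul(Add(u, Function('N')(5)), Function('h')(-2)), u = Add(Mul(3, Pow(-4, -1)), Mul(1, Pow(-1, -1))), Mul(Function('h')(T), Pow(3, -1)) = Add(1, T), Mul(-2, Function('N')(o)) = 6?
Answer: 1508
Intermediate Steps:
Function('N')(o) = -3 (Function('N')(o) = Mul(Rational(-1, 2), 6) = -3)
Function('h')(T) = Add(3, Mul(3, T)) (Function('h')(T) = Mul(3, Add(1, T)) = Add(3, Mul(3, T)))
u = Rational(-7, 4) (u = Add(Mul(3, Rational(-1, 4)), Mul(1, -1)) = Add(Rational(-3, 4), -1) = Rational(-7, 4) ≈ -1.7500)
A = Rational(29, 4) (A = Add(-7, Mul(Add(Rational(-7, 4), -3), Add(3, Mul(3, -2)))) = Add(-7, Mul(Rational(-19, 4), Add(3, -6))) = Add(-7, Mul(Rational(-19, 4), -3)) = Add(-7, Rational(57, 4)) = Rational(29, 4) ≈ 7.2500)
Mul(Mul(A, 16), 13) = Mul(Mul(Rational(29, 4), 16), 13) = Mul(116, 13) = 1508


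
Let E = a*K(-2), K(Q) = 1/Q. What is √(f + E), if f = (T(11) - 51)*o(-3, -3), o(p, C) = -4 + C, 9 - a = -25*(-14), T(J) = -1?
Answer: √2138/2 ≈ 23.119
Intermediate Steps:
a = -341 (a = 9 - (-25)*(-14) = 9 - 1*350 = 9 - 350 = -341)
E = 341/2 (E = -341/(-2) = -341*(-½) = 341/2 ≈ 170.50)
f = 364 (f = (-1 - 51)*(-4 - 3) = -52*(-7) = 364)
√(f + E) = √(364 + 341/2) = √(1069/2) = √2138/2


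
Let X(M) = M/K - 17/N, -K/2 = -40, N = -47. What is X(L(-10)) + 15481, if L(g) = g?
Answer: 5820945/376 ≈ 15481.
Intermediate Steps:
K = 80 (K = -2*(-40) = 80)
X(M) = 17/47 + M/80 (X(M) = M/80 - 17/(-47) = M*(1/80) - 17*(-1/47) = M/80 + 17/47 = 17/47 + M/80)
X(L(-10)) + 15481 = (17/47 + (1/80)*(-10)) + 15481 = (17/47 - 1/8) + 15481 = 89/376 + 15481 = 5820945/376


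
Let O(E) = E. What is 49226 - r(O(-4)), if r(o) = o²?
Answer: 49210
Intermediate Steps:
49226 - r(O(-4)) = 49226 - 1*(-4)² = 49226 - 1*16 = 49226 - 16 = 49210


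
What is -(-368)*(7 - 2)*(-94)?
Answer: -172960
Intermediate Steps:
-(-368)*(7 - 2)*(-94) = -(-368)*5*(-94) = -92*(-20)*(-94) = 1840*(-94) = -172960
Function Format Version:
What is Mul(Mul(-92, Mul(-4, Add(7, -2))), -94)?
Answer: -172960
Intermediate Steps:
Mul(Mul(-92, Mul(-4, Add(7, -2))), -94) = Mul(Mul(-92, Mul(-4, 5)), -94) = Mul(Mul(-92, -20), -94) = Mul(1840, -94) = -172960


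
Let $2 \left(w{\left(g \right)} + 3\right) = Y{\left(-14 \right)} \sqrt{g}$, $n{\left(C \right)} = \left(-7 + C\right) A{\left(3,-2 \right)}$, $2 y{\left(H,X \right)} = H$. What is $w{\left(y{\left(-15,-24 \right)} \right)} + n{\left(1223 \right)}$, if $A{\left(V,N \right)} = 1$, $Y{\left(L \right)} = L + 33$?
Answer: $1213 + \frac{19 i \sqrt{30}}{4} \approx 1213.0 + 26.017 i$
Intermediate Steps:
$Y{\left(L \right)} = 33 + L$
$y{\left(H,X \right)} = \frac{H}{2}$
$n{\left(C \right)} = -7 + C$ ($n{\left(C \right)} = \left(-7 + C\right) 1 = -7 + C$)
$w{\left(g \right)} = -3 + \frac{19 \sqrt{g}}{2}$ ($w{\left(g \right)} = -3 + \frac{\left(33 - 14\right) \sqrt{g}}{2} = -3 + \frac{19 \sqrt{g}}{2}$)
$w{\left(y{\left(-15,-24 \right)} \right)} + n{\left(1223 \right)} = \left(-3 + \frac{19 \sqrt{\frac{1}{2} \left(-15\right)}}{2}\right) + \left(-7 + 1223\right) = \left(-3 + \frac{19 \sqrt{- \frac{15}{2}}}{2}\right) + 1216 = \left(-3 + \frac{19 \frac{i \sqrt{30}}{2}}{2}\right) + 1216 = \left(-3 + \frac{19 i \sqrt{30}}{4}\right) + 1216 = 1213 + \frac{19 i \sqrt{30}}{4}$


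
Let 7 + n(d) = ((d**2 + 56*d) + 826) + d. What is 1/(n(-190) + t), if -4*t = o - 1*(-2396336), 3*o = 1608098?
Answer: -6/4242019 ≈ -1.4144e-6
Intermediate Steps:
o = 1608098/3 (o = (1/3)*1608098 = 1608098/3 ≈ 5.3603e+5)
t = -4398553/6 (t = -(1608098/3 - 1*(-2396336))/4 = -(1608098/3 + 2396336)/4 = -1/4*8797106/3 = -4398553/6 ≈ -7.3309e+5)
n(d) = 819 + d**2 + 57*d (n(d) = -7 + (((d**2 + 56*d) + 826) + d) = -7 + ((826 + d**2 + 56*d) + d) = -7 + (826 + d**2 + 57*d) = 819 + d**2 + 57*d)
1/(n(-190) + t) = 1/((819 + (-190)**2 + 57*(-190)) - 4398553/6) = 1/((819 + 36100 - 10830) - 4398553/6) = 1/(26089 - 4398553/6) = 1/(-4242019/6) = -6/4242019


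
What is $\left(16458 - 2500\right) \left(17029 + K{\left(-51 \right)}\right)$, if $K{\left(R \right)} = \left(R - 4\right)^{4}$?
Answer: $127962114532$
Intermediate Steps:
$K{\left(R \right)} = \left(-4 + R\right)^{4}$
$\left(16458 - 2500\right) \left(17029 + K{\left(-51 \right)}\right) = \left(16458 - 2500\right) \left(17029 + \left(-4 - 51\right)^{4}\right) = 13958 \left(17029 + \left(-55\right)^{4}\right) = 13958 \left(17029 + 9150625\right) = 13958 \cdot 9167654 = 127962114532$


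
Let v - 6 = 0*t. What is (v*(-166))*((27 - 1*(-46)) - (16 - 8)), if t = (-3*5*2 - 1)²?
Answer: -64740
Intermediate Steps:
t = 961 (t = (-15*2 - 1)² = (-30 - 1)² = (-31)² = 961)
v = 6 (v = 6 + 0*961 = 6 + 0 = 6)
(v*(-166))*((27 - 1*(-46)) - (16 - 8)) = (6*(-166))*((27 - 1*(-46)) - (16 - 8)) = -996*((27 + 46) - 1*8) = -996*(73 - 8) = -996*65 = -64740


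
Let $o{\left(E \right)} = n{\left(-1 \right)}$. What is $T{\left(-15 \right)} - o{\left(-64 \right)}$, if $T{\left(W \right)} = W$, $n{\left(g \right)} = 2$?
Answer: $-17$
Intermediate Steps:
$o{\left(E \right)} = 2$
$T{\left(-15 \right)} - o{\left(-64 \right)} = -15 - 2 = -17$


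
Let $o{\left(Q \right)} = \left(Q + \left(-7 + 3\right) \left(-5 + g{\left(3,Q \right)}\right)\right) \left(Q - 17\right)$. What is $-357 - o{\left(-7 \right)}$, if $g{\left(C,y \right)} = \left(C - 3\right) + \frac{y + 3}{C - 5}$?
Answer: $-237$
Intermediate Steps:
$g{\left(C,y \right)} = -3 + C + \frac{3 + y}{-5 + C}$ ($g{\left(C,y \right)} = \left(-3 + C\right) + \frac{3 + y}{-5 + C} = -3 + C + \frac{3 + y}{-5 + C}$)
$o{\left(Q \right)} = \left(-17 + Q\right) \left(26 + 3 Q\right)$ ($o{\left(Q \right)} = \left(Q + \left(-7 + 3\right) \left(-5 + \frac{18 + Q + 3^{2} - 24}{-5 + 3}\right)\right) \left(Q - 17\right) = \left(Q - 4 \left(-5 + \frac{18 + Q + 9 - 24}{-2}\right)\right) \left(-17 + Q\right) = \left(Q - 4 \left(-5 - \frac{3 + Q}{2}\right)\right) \left(-17 + Q\right) = \left(Q - 4 \left(-5 - \left(\frac{3}{2} + \frac{Q}{2}\right)\right)\right) \left(-17 + Q\right) = \left(Q - 4 \left(- \frac{13}{2} - \frac{Q}{2}\right)\right) \left(-17 + Q\right) = \left(Q + \left(26 + 2 Q\right)\right) \left(-17 + Q\right) = \left(26 + 3 Q\right) \left(-17 + Q\right) = \left(-17 + Q\right) \left(26 + 3 Q\right)$)
$-357 - o{\left(-7 \right)} = -357 - \left(-442 - -175 + 3 \left(-7\right)^{2}\right) = -357 - \left(-442 + 175 + 3 \cdot 49\right) = -357 - \left(-442 + 175 + 147\right) = -357 - -120 = -357 + 120 = -237$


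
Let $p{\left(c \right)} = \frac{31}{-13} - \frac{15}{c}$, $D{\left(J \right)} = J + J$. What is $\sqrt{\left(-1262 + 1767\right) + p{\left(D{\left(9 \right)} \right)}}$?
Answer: $\frac{\sqrt{3052842}}{78} \approx 22.4$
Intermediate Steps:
$D{\left(J \right)} = 2 J$
$p{\left(c \right)} = - \frac{31}{13} - \frac{15}{c}$ ($p{\left(c \right)} = 31 \left(- \frac{1}{13}\right) - \frac{15}{c} = - \frac{31}{13} - \frac{15}{c}$)
$\sqrt{\left(-1262 + 1767\right) + p{\left(D{\left(9 \right)} \right)}} = \sqrt{\left(-1262 + 1767\right) - \left(\frac{31}{13} + \frac{15}{2 \cdot 9}\right)} = \sqrt{505 - \left(\frac{31}{13} + \frac{15}{18}\right)} = \sqrt{505 - \frac{251}{78}} = \sqrt{\frac{39139}{78}} = \frac{\sqrt{3052842}}{78}$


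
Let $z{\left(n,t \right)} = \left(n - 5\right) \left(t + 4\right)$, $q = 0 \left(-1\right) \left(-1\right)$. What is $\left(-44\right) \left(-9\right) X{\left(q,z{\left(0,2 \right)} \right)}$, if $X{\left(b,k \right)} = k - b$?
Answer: $-11880$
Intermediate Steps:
$q = 0$ ($q = 0 \left(-1\right) = 0$)
$z{\left(n,t \right)} = \left(-5 + n\right) \left(4 + t\right)$
$\left(-44\right) \left(-9\right) X{\left(q,z{\left(0,2 \right)} \right)} = \left(-44\right) \left(-9\right) \left(\left(-20 - 10 + 4 \cdot 0 + 0 \cdot 2\right) - 0\right) = 396 \left(\left(-20 - 10 + 0 + 0\right) + 0\right) = 396 \left(-30 + 0\right) = 396 \left(-30\right) = -11880$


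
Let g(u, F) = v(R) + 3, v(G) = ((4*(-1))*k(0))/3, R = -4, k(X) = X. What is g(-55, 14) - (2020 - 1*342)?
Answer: -1675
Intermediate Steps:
v(G) = 0 (v(G) = ((4*(-1))*0)/3 = -4*0*(1/3) = 0*(1/3) = 0)
g(u, F) = 3 (g(u, F) = 0 + 3 = 3)
g(-55, 14) - (2020 - 1*342) = 3 - (2020 - 1*342) = 3 - (2020 - 342) = 3 - 1*1678 = 3 - 1678 = -1675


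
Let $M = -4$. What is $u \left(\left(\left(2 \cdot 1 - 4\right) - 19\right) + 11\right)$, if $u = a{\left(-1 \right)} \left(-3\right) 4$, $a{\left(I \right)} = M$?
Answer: $-480$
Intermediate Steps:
$a{\left(I \right)} = -4$
$u = 48$ ($u = \left(-4\right) \left(-3\right) 4 = 12 \cdot 4 = 48$)
$u \left(\left(\left(2 \cdot 1 - 4\right) - 19\right) + 11\right) = 48 \left(\left(\left(2 \cdot 1 - 4\right) - 19\right) + 11\right) = 48 \left(\left(\left(2 - 4\right) - 19\right) + 11\right) = 48 \left(\left(-2 - 19\right) + 11\right) = 48 \left(-21 + 11\right) = 48 \left(-10\right) = -480$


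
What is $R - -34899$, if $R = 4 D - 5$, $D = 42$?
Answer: $35062$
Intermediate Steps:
$R = 163$ ($R = 4 \cdot 42 - 5 = 168 - 5 = 163$)
$R - -34899 = 163 - -34899 = 163 + 34899 = 35062$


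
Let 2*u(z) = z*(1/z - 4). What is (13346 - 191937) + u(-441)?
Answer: -355417/2 ≈ -1.7771e+5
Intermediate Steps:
u(z) = z*(-4 + 1/z)/2 (u(z) = (z*(1/z - 4))/2 = (z*(-4 + 1/z))/2 = z*(-4 + 1/z)/2)
(13346 - 191937) + u(-441) = (13346 - 191937) + (1/2 - 2*(-441)) = -178591 + (1/2 + 882) = -178591 + 1765/2 = -355417/2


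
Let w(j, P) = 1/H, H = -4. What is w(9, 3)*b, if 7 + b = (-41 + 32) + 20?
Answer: -1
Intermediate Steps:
b = 4 (b = -7 + ((-41 + 32) + 20) = -7 + (-9 + 20) = -7 + 11 = 4)
w(j, P) = -¼ (w(j, P) = 1/(-4) = -¼)
w(9, 3)*b = -¼*4 = -1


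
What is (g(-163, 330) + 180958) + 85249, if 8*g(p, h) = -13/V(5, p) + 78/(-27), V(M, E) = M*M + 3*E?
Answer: 8893431509/33408 ≈ 2.6621e+5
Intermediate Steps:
V(M, E) = M² + 3*E
g(p, h) = -13/36 - 13/(8*(25 + 3*p)) (g(p, h) = (-13/(5² + 3*p) + 78/(-27))/8 = (-13/(25 + 3*p) + 78*(-1/27))/8 = (-13/(25 + 3*p) - 26/9)/8 = (-26/9 - 13/(25 + 3*p))/8 = -13/36 - 13/(8*(25 + 3*p)))
(g(-163, 330) + 180958) + 85249 = (13*(-59 - 6*(-163))/(72*(25 + 3*(-163))) + 180958) + 85249 = (13*(-59 + 978)/(72*(25 - 489)) + 180958) + 85249 = ((13/72)*919/(-464) + 180958) + 85249 = ((13/72)*(-1/464)*919 + 180958) + 85249 = (-11947/33408 + 180958) + 85249 = 6045432917/33408 + 85249 = 8893431509/33408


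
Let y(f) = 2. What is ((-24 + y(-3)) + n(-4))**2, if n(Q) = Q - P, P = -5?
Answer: 441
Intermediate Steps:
n(Q) = 5 + Q (n(Q) = Q - 1*(-5) = Q + 5 = 5 + Q)
((-24 + y(-3)) + n(-4))**2 = ((-24 + 2) + (5 - 4))**2 = (-22 + 1)**2 = (-21)**2 = 441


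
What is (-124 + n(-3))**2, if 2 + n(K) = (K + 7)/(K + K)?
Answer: 144400/9 ≈ 16044.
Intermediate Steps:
n(K) = -2 + (7 + K)/(2*K) (n(K) = -2 + (K + 7)/(K + K) = -2 + (7 + K)/((2*K)) = -2 + (7 + K)*(1/(2*K)) = -2 + (7 + K)/(2*K))
(-124 + n(-3))**2 = (-124 + (1/2)*(7 - 3*(-3))/(-3))**2 = (-124 + (1/2)*(-1/3)*(7 + 9))**2 = (-124 + (1/2)*(-1/3)*16)**2 = (-124 - 8/3)**2 = (-380/3)**2 = 144400/9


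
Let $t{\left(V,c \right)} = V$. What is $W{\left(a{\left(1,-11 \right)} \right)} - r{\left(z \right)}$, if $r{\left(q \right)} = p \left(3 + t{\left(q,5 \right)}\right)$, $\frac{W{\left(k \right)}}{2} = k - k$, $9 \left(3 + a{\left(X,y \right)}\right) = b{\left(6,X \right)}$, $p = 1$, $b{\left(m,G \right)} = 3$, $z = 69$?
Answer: $-72$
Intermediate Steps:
$a{\left(X,y \right)} = - \frac{8}{3}$ ($a{\left(X,y \right)} = -3 + \frac{1}{9} \cdot 3 = -3 + \frac{1}{3} = - \frac{8}{3}$)
$W{\left(k \right)} = 0$ ($W{\left(k \right)} = 2 \left(k - k\right) = 2 \cdot 0 = 0$)
$r{\left(q \right)} = 3 + q$ ($r{\left(q \right)} = 1 \left(3 + q\right) = 3 + q$)
$W{\left(a{\left(1,-11 \right)} \right)} - r{\left(z \right)} = 0 - \left(3 + 69\right) = 0 - 72 = -72$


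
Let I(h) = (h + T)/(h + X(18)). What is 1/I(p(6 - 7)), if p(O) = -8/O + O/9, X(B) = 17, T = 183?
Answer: 112/859 ≈ 0.13038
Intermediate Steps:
p(O) = -8/O + O/9 (p(O) = -8/O + O*(⅑) = -8/O + O/9)
I(h) = (183 + h)/(17 + h) (I(h) = (h + 183)/(h + 17) = (183 + h)/(17 + h))
1/I(p(6 - 7)) = 1/((183 + (-8/(6 - 7) + (6 - 7)/9))/(17 + (-8/(6 - 7) + (6 - 7)/9))) = 1/((183 + (-8/(-1) + (⅑)*(-1)))/(17 + (-8/(-1) + (⅑)*(-1)))) = 1/((183 + (-8*(-1) - ⅑))/(17 + (-8*(-1) - ⅑))) = 1/((183 + (8 - ⅑))/(17 + (8 - ⅑))) = 1/((183 + 71/9)/(17 + 71/9)) = 1/((1718/9)/(224/9)) = 1/((9/224)*(1718/9)) = 1/(859/112) = 112/859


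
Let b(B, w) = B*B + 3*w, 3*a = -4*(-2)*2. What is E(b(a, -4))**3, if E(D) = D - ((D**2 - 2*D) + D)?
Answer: -7122217024000/531441 ≈ -1.3402e+7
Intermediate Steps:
a = 16/3 (a = (-4*(-2)*2)/3 = (8*2)/3 = (1/3)*16 = 16/3 ≈ 5.3333)
b(B, w) = B**2 + 3*w
E(D) = -D**2 + 2*D (E(D) = D - (D**2 - D) = D + (D - D**2) = -D**2 + 2*D)
E(b(a, -4))**3 = (((16/3)**2 + 3*(-4))*(2 - ((16/3)**2 + 3*(-4))))**3 = ((256/9 - 12)*(2 - (256/9 - 12)))**3 = (148*(2 - 1*148/9)/9)**3 = (148*(2 - 148/9)/9)**3 = ((148/9)*(-130/9))**3 = (-19240/81)**3 = -7122217024000/531441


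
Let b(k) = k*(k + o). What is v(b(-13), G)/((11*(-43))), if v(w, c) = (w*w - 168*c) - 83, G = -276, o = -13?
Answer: -160529/473 ≈ -339.38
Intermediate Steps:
b(k) = k*(-13 + k) (b(k) = k*(k - 13) = k*(-13 + k))
v(w, c) = -83 + w**2 - 168*c (v(w, c) = (w**2 - 168*c) - 83 = -83 + w**2 - 168*c)
v(b(-13), G)/((11*(-43))) = (-83 + (-13*(-13 - 13))**2 - 168*(-276))/((11*(-43))) = (-83 + (-13*(-26))**2 + 46368)/(-473) = (-83 + 338**2 + 46368)*(-1/473) = (-83 + 114244 + 46368)*(-1/473) = 160529*(-1/473) = -160529/473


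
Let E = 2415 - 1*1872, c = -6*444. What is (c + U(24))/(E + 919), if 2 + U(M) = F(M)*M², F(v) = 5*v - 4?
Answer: 32075/731 ≈ 43.878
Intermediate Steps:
F(v) = -4 + 5*v
c = -2664
U(M) = -2 + M²*(-4 + 5*M) (U(M) = -2 + (-4 + 5*M)*M² = -2 + M²*(-4 + 5*M))
E = 543 (E = 2415 - 1872 = 543)
(c + U(24))/(E + 919) = (-2664 + (-2 + 24²*(-4 + 5*24)))/(543 + 919) = (-2664 + (-2 + 576*(-4 + 120)))/1462 = (-2664 + (-2 + 576*116))*(1/1462) = (-2664 + (-2 + 66816))*(1/1462) = (-2664 + 66814)*(1/1462) = 64150*(1/1462) = 32075/731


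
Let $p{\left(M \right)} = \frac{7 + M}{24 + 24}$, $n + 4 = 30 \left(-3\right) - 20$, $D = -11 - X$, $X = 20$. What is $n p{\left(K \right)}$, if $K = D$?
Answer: $57$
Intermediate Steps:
$D = -31$ ($D = -11 - 20 = -31$)
$n = -114$ ($n = -4 + \left(30 \left(-3\right) - 20\right) = -4 - 110 = -114$)
$K = -31$
$p{\left(M \right)} = \frac{7}{48} + \frac{M}{48}$ ($p{\left(M \right)} = \frac{7 + M}{48} = \left(7 + M\right) \frac{1}{48} = \frac{7}{48} + \frac{M}{48}$)
$n p{\left(K \right)} = - 114 \left(\frac{7}{48} + \frac{1}{48} \left(-31\right)\right) = - 114 \left(\frac{7}{48} - \frac{31}{48}\right) = \left(-114\right) \left(- \frac{1}{2}\right) = 57$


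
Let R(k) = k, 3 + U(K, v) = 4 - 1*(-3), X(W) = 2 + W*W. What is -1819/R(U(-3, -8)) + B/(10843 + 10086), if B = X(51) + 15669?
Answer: -37996763/83716 ≈ -453.88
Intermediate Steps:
X(W) = 2 + W²
U(K, v) = 4 (U(K, v) = -3 + (4 - 1*(-3)) = -3 + (4 + 3) = -3 + 7 = 4)
B = 18272 (B = (2 + 51²) + 15669 = (2 + 2601) + 15669 = 2603 + 15669 = 18272)
-1819/R(U(-3, -8)) + B/(10843 + 10086) = -1819/4 + 18272/(10843 + 10086) = -1819*¼ + 18272/20929 = -1819/4 + 18272*(1/20929) = -1819/4 + 18272/20929 = -37996763/83716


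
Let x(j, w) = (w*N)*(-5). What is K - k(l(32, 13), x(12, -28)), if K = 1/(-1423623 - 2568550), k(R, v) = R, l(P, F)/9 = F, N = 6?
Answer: -467084242/3992173 ≈ -117.00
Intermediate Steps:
x(j, w) = -30*w (x(j, w) = (w*6)*(-5) = (6*w)*(-5) = -30*w)
l(P, F) = 9*F
K = -1/3992173 (K = 1/(-3992173) = -1/3992173 ≈ -2.5049e-7)
K - k(l(32, 13), x(12, -28)) = -1/3992173 - 9*13 = -1/3992173 - 1*117 = -1/3992173 - 117 = -467084242/3992173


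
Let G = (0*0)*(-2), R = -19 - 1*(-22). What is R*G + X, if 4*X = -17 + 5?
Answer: -3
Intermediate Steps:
R = 3 (R = -19 + 22 = 3)
X = -3 (X = (-17 + 5)/4 = (¼)*(-12) = -3)
G = 0 (G = 0*(-2) = 0)
R*G + X = 3*0 - 3 = 0 - 3 = -3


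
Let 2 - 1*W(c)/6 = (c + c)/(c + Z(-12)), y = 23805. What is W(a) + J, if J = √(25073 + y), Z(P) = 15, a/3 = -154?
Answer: -60/149 + √48878 ≈ 220.68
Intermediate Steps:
a = -462 (a = 3*(-154) = -462)
W(c) = 12 - 12*c/(15 + c) (W(c) = 12 - 6*(c + c)/(c + 15) = 12 - 6*2*c/(15 + c) = 12 - 12*c/(15 + c))
J = √48878 (J = √(25073 + 23805) = √48878 ≈ 221.08)
W(a) + J = 180/(15 - 462) + √48878 = 180/(-447) + √48878 = 180*(-1/447) + √48878 = -60/149 + √48878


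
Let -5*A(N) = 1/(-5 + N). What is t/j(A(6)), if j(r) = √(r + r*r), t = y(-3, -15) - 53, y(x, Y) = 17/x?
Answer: 440*I/3 ≈ 146.67*I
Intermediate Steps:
t = -176/3 (t = 17/(-3) - 53 = 17*(-⅓) - 53 = -17/3 - 53 = -176/3 ≈ -58.667)
A(N) = -1/(5*(-5 + N))
j(r) = √(r + r²)
t/j(A(6)) = -176/(3*√(-(1 - 1/(-25 + 5*6))/(-25 + 5*6))) = -176*(-I*√(-25 + 30))/√(1 - 1/(-25 + 30))/3 = -176*(-I*√5)/√(1 - 1/5)/3 = -176*(-I*√5)/√(1 - 1*⅕)/3 = -176*(-I*√5/√(1 - ⅕))/3 = -176*(-5*I/2)/3 = -(-440)*I/3 = 440*I/3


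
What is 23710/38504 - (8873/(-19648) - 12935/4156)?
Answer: 410676305211/98253891136 ≈ 4.1797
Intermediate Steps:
23710/38504 - (8873/(-19648) - 12935/4156) = 23710*(1/38504) - (8873*(-1/19648) - 12935*1/4156) = 11855/19252 - (-8873/19648 - 12935/4156) = 11855/19252 - 1*(-72755767/20414272) = 11855/19252 + 72755767/20414272 = 410676305211/98253891136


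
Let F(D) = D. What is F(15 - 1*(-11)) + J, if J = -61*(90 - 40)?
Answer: -3024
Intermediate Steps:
J = -3050 (J = -61*50 = -3050)
F(15 - 1*(-11)) + J = (15 - 1*(-11)) - 3050 = (15 + 11) - 3050 = 26 - 3050 = -3024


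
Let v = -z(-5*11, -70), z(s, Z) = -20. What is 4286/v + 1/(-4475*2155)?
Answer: 4133257673/19287250 ≈ 214.30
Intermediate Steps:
v = 20 (v = -1*(-20) = 20)
4286/v + 1/(-4475*2155) = 4286/20 + 1/(-4475*2155) = 4286*(1/20) - 1/4475*1/2155 = 2143/10 - 1/9643625 = 4133257673/19287250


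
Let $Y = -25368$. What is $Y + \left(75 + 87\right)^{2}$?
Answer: $876$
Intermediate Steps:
$Y + \left(75 + 87\right)^{2} = -25368 + \left(75 + 87\right)^{2} = -25368 + 162^{2} = -25368 + 26244 = 876$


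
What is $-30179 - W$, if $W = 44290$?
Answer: $-74469$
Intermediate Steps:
$-30179 - W = -30179 - 44290 = -74469$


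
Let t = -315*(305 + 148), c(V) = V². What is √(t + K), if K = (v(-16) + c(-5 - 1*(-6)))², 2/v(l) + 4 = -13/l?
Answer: I*√371149334/51 ≈ 377.75*I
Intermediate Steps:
v(l) = 2/(-4 - 13/l)
t = -142695 (t = -315*453 = -142695)
K = 361/2601 (K = (-2*(-16)/(13 + 4*(-16)) + (-5 - 1*(-6))²)² = (-2*(-16)/(13 - 64) + (-5 + 6)²)² = (-2*(-16)/(-51) + 1²)² = (-2*(-16)*(-1/51) + 1)² = (-32/51 + 1)² = (19/51)² = 361/2601 ≈ 0.13879)
√(t + K) = √(-142695 + 361/2601) = √(-371149334/2601) = I*√371149334/51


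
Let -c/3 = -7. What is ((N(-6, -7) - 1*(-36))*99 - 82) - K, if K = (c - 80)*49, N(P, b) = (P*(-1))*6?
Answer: 9937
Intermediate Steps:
c = 21 (c = -3*(-7) = 21)
N(P, b) = -6*P (N(P, b) = -P*6 = -6*P)
K = -2891 (K = (21 - 80)*49 = -59*49 = -2891)
((N(-6, -7) - 1*(-36))*99 - 82) - K = ((-6*(-6) - 1*(-36))*99 - 82) - 1*(-2891) = ((36 + 36)*99 - 82) + 2891 = (72*99 - 82) + 2891 = (7128 - 82) + 2891 = 7046 + 2891 = 9937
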